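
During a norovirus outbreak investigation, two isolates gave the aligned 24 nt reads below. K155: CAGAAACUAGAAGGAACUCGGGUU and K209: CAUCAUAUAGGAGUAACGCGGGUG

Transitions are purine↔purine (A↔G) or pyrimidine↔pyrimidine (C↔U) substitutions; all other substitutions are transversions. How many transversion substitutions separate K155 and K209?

Differing sites — 3:G/U (Tv); 4:A/C (Tv); 6:A/U (Tv); 7:C/A (Tv); 11:A/G (Ti); 14:G/U (Tv); 18:U/G (Tv); 24:U/G (Tv).
Of the 8 differences, 1 transition and 7 transversions, so the answer is 7.

7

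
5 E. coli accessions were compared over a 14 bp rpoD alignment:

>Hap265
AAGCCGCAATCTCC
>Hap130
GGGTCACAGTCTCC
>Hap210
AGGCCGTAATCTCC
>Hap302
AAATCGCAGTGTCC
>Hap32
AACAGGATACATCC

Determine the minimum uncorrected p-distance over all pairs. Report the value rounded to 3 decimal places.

Pairwise Hamming distances:
  Hap265 vs Hap130: 5
  Hap265 vs Hap210: 2
  Hap265 vs Hap302: 4
  Hap265 vs Hap32: 7
  Hap130 vs Hap210: 5
  Hap130 vs Hap302: 5
  Hap130 vs Hap32: 11
  Hap210 vs Hap302: 6
  Hap210 vs Hap32: 8
  Hap302 vs Hap32: 8
The smallest is 2 mismatches, between Hap265 and Hap210; p = 2/14 = 0.143.

0.143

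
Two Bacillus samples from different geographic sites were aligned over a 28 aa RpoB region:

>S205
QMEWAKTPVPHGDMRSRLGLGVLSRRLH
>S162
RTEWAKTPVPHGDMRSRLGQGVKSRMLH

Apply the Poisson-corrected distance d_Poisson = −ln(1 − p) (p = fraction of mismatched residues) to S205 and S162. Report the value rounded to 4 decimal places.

Mismatches occur at site 1 (Q↔R), site 2 (M↔T), site 20 (L↔Q), site 23 (L↔K), site 26 (R↔M).
p = 5/28 = 0.178571.
d = −ln(1 − 0.178571) = −ln(0.821429) = 0.1967.

0.1967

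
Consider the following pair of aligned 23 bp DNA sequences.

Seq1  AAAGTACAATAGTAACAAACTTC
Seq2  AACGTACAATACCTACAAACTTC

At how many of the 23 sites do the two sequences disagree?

4

Mismatches occur at site 3 (A→C), site 12 (G→C), site 13 (T→C), site 14 (A→T).
That gives 4 mismatches out of 23 aligned sites, so the Hamming distance is 4.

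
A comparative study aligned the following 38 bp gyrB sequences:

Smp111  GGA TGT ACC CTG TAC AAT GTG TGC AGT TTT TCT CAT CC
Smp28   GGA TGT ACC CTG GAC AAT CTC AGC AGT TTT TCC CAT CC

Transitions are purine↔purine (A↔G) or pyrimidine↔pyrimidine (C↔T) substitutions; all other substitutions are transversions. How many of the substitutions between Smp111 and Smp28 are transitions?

1

The sequences differ at positions 13 (T/G, transversion), 19 (G/C, transversion), 21 (G/C, transversion), 22 (T/A, transversion), 33 (T/C, transition).
Of the 5 differences, 1 transition and 4 transversions, so the answer is 1.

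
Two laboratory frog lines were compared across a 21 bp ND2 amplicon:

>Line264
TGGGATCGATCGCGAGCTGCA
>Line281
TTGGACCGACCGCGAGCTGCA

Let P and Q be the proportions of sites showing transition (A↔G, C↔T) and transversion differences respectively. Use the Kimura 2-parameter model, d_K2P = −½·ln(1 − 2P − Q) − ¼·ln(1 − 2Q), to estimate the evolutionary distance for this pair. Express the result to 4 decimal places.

0.1610

Mismatches occur at site 2 (G/T, transversion), site 6 (T/C, transition), site 10 (T/C, transition).
Of the 3 differences, 2 transitions and 1 transversion over 21 sites: P = 2/21 = 0.095238, Q = 1/21 = 0.047619.
d = −0.5·ln(0.761905) − 0.25·ln(0.904762) = −0.5·(-0.271933) − 0.25·(-0.100083) = 0.1610.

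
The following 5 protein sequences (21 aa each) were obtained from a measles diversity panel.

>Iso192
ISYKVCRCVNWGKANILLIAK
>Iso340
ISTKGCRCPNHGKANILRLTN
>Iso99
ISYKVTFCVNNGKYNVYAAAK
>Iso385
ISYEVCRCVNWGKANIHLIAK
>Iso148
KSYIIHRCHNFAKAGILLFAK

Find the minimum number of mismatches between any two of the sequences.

Pairwise Hamming distances:
  Iso192 vs Iso340: 8
  Iso192 vs Iso99: 8
  Iso192 vs Iso385: 2
  Iso192 vs Iso148: 9
  Iso340 vs Iso99: 13
  Iso340 vs Iso385: 10
  Iso340 vs Iso148: 13
  Iso99 vs Iso385: 9
  Iso99 vs Iso148: 14
  Iso385 vs Iso148: 10
The smallest is 2, between Iso192 and Iso385.

2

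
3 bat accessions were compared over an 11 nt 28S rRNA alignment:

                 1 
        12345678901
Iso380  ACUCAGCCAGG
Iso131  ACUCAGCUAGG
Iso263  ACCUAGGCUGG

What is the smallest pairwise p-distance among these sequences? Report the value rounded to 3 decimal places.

0.091

Pairwise Hamming distances:
  Iso380 vs Iso131: 1
  Iso380 vs Iso263: 4
  Iso131 vs Iso263: 5
The smallest is 1 mismatch, between Iso380 and Iso131; p = 1/11 = 0.091.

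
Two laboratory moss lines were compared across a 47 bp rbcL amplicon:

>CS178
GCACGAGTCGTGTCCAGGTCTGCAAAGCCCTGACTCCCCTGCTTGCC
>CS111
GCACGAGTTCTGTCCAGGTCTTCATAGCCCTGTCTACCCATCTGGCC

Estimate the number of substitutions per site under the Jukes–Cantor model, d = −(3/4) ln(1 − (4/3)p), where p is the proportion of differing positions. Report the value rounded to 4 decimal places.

The sequences differ at positions 9 (C/T), 10 (G/C), 22 (G/T), 25 (A/T), 33 (A/T), 36 (C/A), 40 (T/A), 41 (G/T), 44 (T/G).
p = 9/47 = 0.191489.
d = −0.75 · ln(1 − (4/3)·0.191489) = −0.75 · ln(0.744681) = −0.75 · (-0.294799) = 0.2211.

0.2211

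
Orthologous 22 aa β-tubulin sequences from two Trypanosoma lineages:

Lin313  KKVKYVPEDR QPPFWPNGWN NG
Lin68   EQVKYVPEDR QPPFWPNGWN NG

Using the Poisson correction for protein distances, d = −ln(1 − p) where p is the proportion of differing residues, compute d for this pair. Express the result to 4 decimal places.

0.0953

Differing sites — 1:K/E; 2:K/Q.
p = 2/22 = 0.090909.
d = −ln(1 − 0.090909) = −ln(0.909091) = 0.0953.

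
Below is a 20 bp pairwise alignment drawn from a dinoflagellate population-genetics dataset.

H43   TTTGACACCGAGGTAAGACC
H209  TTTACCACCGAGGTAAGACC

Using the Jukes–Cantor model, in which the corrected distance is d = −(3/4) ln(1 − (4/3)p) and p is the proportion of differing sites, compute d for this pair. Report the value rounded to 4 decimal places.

Mismatches occur at site 4 (G↔A), site 5 (A↔C).
p = 2/20 = 0.100000.
d = −0.75 · ln(1 − (4/3)·0.100000) = −0.75 · ln(0.866667) = −0.75 · (-0.143100) = 0.1073.

0.1073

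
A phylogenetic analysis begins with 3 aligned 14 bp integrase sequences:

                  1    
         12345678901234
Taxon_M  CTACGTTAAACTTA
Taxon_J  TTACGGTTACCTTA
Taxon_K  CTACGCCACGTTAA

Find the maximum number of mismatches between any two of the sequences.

8

Pairwise Hamming distances:
  Taxon_M vs Taxon_J: 4
  Taxon_M vs Taxon_K: 6
  Taxon_J vs Taxon_K: 8
The largest is 8, between Taxon_J and Taxon_K.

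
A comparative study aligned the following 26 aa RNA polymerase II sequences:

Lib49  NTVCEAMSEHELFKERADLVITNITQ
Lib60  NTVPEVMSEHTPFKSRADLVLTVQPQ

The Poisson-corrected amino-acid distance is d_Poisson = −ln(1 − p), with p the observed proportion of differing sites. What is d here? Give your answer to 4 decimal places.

0.4249

The sequences differ at positions 4 (C/P), 6 (A/V), 11 (E/T), 12 (L/P), 15 (E/S), 21 (I/L), 23 (N/V), 24 (I/Q), 25 (T/P).
p = 9/26 = 0.346154.
d = −ln(1 − 0.346154) = −ln(0.653846) = 0.4249.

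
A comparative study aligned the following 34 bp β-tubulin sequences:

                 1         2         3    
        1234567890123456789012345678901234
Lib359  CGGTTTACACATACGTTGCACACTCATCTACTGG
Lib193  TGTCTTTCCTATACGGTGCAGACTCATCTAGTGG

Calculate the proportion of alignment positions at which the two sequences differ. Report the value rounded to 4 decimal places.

0.2647

Differing sites — 1:C/T; 3:G/T; 4:T/C; 7:A/T; 9:A/C; 10:C/T; 16:T/G; 21:C/G; 31:C/G.
There are 9 differences over 34 sites, so p = 9/34 = 0.2647.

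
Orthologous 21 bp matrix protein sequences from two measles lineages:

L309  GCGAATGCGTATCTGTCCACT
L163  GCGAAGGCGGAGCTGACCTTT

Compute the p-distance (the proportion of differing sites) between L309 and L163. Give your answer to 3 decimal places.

Differing sites — 6:T/G; 10:T/G; 12:T/G; 16:T/A; 19:A/T; 20:C/T.
There are 6 differences over 21 sites, so p = 6/21 = 0.286.

0.286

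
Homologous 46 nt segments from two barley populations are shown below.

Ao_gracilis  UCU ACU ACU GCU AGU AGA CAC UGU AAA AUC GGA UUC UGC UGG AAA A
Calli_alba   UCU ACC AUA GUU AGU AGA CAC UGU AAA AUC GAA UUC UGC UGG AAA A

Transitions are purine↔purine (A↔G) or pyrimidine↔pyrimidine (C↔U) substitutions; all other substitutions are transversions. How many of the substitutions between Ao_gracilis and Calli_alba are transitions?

4

Differing sites — 6:U/C (Ti); 8:C/U (Ti); 9:U/A (Tv); 11:C/U (Ti); 32:G/A (Ti).
Of the 5 differences, 4 transitions and 1 transversion, so the answer is 4.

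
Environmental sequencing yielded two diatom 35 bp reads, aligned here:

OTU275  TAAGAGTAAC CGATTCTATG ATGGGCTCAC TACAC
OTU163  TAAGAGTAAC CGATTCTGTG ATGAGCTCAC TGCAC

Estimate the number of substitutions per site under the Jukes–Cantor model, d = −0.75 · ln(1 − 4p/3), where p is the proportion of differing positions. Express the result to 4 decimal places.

Mismatches occur at site 18 (A→G), site 24 (G→A), site 32 (A→G).
p = 3/35 = 0.085714.
d = −0.75 · ln(1 − (4/3)·0.085714) = −0.75 · ln(0.885715) = −0.75 · (-0.121360) = 0.0910.

0.0910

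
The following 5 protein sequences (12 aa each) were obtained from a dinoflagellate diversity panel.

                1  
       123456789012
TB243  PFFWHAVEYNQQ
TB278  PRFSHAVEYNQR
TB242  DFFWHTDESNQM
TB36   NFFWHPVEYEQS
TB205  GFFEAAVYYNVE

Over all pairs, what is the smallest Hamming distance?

Pairwise Hamming distances:
  TB243 vs TB278: 3
  TB243 vs TB242: 5
  TB243 vs TB36: 4
  TB243 vs TB205: 6
  TB278 vs TB242: 7
  TB278 vs TB36: 6
  TB278 vs TB205: 7
  TB242 vs TB36: 6
  TB242 vs TB205: 9
  TB36 vs TB205: 8
The smallest is 3, between TB243 and TB278.

3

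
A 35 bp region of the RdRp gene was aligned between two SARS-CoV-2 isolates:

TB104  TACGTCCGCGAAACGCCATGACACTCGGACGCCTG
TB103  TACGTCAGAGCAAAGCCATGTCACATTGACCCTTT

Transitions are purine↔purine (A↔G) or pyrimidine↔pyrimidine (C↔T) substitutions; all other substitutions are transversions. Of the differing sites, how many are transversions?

9

The sequences differ at positions 7 (C/A, transversion), 9 (C/A, transversion), 11 (A/C, transversion), 14 (C/A, transversion), 21 (A/T, transversion), 25 (T/A, transversion), 26 (C/T, transition), 27 (G/T, transversion), 31 (G/C, transversion), 33 (C/T, transition), 35 (G/T, transversion).
Of the 11 differences, 2 transitions and 9 transversions, so the answer is 9.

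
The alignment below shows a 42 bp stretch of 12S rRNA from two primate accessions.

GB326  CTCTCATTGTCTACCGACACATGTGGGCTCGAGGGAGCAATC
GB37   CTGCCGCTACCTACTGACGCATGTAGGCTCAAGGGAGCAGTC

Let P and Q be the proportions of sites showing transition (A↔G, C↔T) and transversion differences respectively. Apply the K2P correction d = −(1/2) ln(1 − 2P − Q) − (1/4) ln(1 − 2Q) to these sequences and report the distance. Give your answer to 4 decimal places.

0.3588

The sequences differ at positions 3 (C/G, transversion), 4 (T/C, transition), 6 (A/G, transition), 7 (T/C, transition), 9 (G/A, transition), 10 (T/C, transition), 15 (C/T, transition), 19 (A/G, transition), 25 (G/A, transition), 31 (G/A, transition), 40 (A/G, transition).
Of the 11 differences, 10 transitions and 1 transversion over 42 sites: P = 10/42 = 0.238095, Q = 1/42 = 0.023810.
d = −0.5·ln(0.500000) − 0.25·ln(0.952380) = −0.5·(-0.693147) − 0.25·(-0.048791) = 0.3588.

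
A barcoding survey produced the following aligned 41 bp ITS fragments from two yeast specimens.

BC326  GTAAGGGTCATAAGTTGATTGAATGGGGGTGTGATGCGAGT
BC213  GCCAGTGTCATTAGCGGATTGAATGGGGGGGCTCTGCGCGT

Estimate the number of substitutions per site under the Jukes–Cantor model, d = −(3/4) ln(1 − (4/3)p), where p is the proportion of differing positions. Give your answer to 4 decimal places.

The sequences differ at positions 2 (T/C), 3 (A/C), 6 (G/T), 12 (A/T), 15 (T/C), 16 (T/G), 30 (T/G), 32 (T/C), 33 (G/T), 34 (A/C), 39 (A/C).
p = 11/41 = 0.268293.
d = −0.75 · ln(1 − (4/3)·0.268293) = −0.75 · ln(0.642276) = −0.75 · (-0.442737) = 0.3321.

0.3321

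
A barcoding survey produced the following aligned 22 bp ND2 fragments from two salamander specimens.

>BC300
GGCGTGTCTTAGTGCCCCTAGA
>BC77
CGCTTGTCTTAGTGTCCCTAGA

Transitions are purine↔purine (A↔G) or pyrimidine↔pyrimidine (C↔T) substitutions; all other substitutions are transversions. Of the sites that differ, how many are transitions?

1

The sequences differ at positions 1 (G/C, transversion), 4 (G/T, transversion), 15 (C/T, transition).
Of the 3 differences, 1 transition and 2 transversions, so the answer is 1.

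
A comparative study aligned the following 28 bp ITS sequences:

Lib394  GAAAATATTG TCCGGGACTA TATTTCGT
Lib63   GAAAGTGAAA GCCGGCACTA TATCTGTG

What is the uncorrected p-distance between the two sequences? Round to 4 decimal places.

Differing sites — 5:A/G; 7:A/G; 8:T/A; 9:T/A; 10:G/A; 11:T/G; 16:G/C; 24:T/C; 26:C/G; 27:G/T; 28:T/G.
There are 11 differences over 28 sites, so p = 11/28 = 0.3929.

0.3929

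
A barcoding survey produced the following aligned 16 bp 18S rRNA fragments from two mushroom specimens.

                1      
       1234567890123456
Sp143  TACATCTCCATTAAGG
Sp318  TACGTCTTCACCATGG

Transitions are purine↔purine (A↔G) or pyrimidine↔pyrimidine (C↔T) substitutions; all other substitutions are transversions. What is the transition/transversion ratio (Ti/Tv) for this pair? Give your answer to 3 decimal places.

Differing sites — 4:A/G (Ti); 8:C/T (Ti); 11:T/C (Ti); 12:T/C (Ti); 14:A/T (Tv).
Of the 5 differences, 4 transitions and 1 transversion, so Ti/Tv = 4/1 = 4.000.

4.000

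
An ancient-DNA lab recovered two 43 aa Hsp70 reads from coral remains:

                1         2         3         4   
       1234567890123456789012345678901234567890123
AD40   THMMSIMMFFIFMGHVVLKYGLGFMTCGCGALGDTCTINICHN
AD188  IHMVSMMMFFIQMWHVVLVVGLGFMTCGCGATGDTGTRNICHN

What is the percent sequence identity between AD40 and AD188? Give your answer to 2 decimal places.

Differing sites — 1:T/I; 4:M/V; 6:I/M; 12:F/Q; 14:G/W; 19:K/V; 20:Y/V; 32:L/T; 36:C/G; 38:I/R.
33 of the 43 sites match, so the percent identity is 33/43 × 100 = 76.74%.

76.74%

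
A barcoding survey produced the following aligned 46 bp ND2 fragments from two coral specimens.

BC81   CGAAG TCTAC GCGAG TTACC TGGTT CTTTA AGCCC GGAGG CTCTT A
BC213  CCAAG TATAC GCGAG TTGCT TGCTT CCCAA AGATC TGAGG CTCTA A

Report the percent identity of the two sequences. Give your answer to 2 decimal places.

73.91%

Differing sites — 2:G/C; 7:C/A; 18:A/G; 20:C/T; 23:G/C; 27:T/C; 28:T/C; 29:T/A; 33:C/A; 34:C/T; 36:G/T; 45:T/A.
34 of the 46 sites match, so the percent identity is 34/46 × 100 = 73.91%.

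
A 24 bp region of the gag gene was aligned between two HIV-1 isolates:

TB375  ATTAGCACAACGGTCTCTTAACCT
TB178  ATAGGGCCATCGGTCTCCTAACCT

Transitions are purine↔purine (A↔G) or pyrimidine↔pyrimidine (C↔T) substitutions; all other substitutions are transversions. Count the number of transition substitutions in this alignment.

The sequences differ at positions 3 (T/A, transversion), 4 (A/G, transition), 6 (C/G, transversion), 7 (A/C, transversion), 10 (A/T, transversion), 18 (T/C, transition).
Of the 6 differences, 2 transitions and 4 transversions, so the answer is 2.

2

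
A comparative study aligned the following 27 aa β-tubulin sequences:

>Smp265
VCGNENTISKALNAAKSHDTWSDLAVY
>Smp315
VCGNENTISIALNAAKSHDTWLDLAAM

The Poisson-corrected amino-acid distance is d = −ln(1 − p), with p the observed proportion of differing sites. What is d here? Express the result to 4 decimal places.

Mismatches occur at site 10 (K→I), site 22 (S→L), site 26 (V→A), site 27 (Y→M).
p = 4/27 = 0.148148.
d = −ln(1 − 0.148148) = −ln(0.851852) = 0.1603.

0.1603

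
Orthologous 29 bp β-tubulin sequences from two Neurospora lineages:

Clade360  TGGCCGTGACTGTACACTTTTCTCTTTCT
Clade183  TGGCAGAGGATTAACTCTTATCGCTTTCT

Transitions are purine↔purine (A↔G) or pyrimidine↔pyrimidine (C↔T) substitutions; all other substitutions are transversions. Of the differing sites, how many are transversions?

Mismatches occur at site 5 (C→A, transversion), site 7 (T→A, transversion), site 9 (A→G, transition), site 10 (C→A, transversion), site 12 (G→T, transversion), site 13 (T→A, transversion), site 16 (A→T, transversion), site 20 (T→A, transversion), site 23 (T→G, transversion).
Of the 9 differences, 1 transition and 8 transversions, so the answer is 8.

8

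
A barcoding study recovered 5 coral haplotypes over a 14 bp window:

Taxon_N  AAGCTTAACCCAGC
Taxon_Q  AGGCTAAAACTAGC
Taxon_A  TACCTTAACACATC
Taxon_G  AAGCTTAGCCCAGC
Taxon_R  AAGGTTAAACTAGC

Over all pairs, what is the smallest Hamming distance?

1

Pairwise Hamming distances:
  Taxon_N vs Taxon_Q: 4
  Taxon_N vs Taxon_A: 4
  Taxon_N vs Taxon_G: 1
  Taxon_N vs Taxon_R: 3
  Taxon_Q vs Taxon_A: 8
  Taxon_Q vs Taxon_G: 5
  Taxon_Q vs Taxon_R: 3
  Taxon_A vs Taxon_G: 5
  Taxon_A vs Taxon_R: 7
  Taxon_G vs Taxon_R: 4
The smallest is 1, between Taxon_N and Taxon_G.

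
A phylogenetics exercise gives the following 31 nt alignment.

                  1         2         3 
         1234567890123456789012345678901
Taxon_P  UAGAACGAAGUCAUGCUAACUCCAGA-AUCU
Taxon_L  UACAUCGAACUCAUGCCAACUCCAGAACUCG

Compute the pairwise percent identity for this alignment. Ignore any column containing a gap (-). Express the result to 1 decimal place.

Excluding the 1 gap column leaves 30 comparable sites.
Mismatches occur at site 3 (G/C), site 5 (A/U), site 10 (G/C), site 17 (U/C), site 28 (A/C), site 31 (U/G).
24 of the 30 comparable sites match, so the percent identity is 24/30 × 100 = 80.0%.

80.0%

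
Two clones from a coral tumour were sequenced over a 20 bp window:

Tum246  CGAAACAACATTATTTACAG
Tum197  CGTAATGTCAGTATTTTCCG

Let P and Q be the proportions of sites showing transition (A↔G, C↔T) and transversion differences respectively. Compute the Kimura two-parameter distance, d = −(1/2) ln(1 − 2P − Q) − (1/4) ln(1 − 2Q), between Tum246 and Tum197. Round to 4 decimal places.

Mismatches occur at site 3 (A/T, transversion), site 6 (C/T, transition), site 7 (A/G, transition), site 8 (A/T, transversion), site 11 (T/G, transversion), site 17 (A/T, transversion), site 19 (A/C, transversion).
Of the 7 differences, 2 transitions and 5 transversions over 20 sites: P = 2/20 = 0.100000, Q = 5/20 = 0.250000.
d = −0.5·ln(0.550000) − 0.25·ln(0.500000) = −0.5·(-0.597837) − 0.25·(-0.693147) = 0.4722.

0.4722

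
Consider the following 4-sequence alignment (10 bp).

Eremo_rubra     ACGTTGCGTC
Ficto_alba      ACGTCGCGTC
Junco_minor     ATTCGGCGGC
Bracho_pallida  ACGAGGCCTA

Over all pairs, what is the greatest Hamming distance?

Pairwise Hamming distances:
  Eremo_rubra vs Ficto_alba: 1
  Eremo_rubra vs Junco_minor: 5
  Eremo_rubra vs Bracho_pallida: 4
  Ficto_alba vs Junco_minor: 5
  Ficto_alba vs Bracho_pallida: 4
  Junco_minor vs Bracho_pallida: 6
The largest is 6, between Junco_minor and Bracho_pallida.

6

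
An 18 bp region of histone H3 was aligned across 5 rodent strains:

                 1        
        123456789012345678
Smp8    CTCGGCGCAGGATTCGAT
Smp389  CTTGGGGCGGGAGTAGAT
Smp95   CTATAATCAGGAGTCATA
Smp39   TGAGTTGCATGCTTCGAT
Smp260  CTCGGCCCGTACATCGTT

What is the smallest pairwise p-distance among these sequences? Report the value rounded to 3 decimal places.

0.278

Pairwise Hamming distances:
  Smp8 vs Smp389: 5
  Smp8 vs Smp95: 9
  Smp8 vs Smp39: 7
  Smp8 vs Smp260: 7
  Smp389 vs Smp95: 10
  Smp389 vs Smp39: 10
  Smp389 vs Smp260: 9
  Smp95 vs Smp39: 12
  Smp95 vs Smp260: 12
  Smp39 vs Smp260: 10
The smallest is 5 mismatches, between Smp8 and Smp389; p = 5/18 = 0.278.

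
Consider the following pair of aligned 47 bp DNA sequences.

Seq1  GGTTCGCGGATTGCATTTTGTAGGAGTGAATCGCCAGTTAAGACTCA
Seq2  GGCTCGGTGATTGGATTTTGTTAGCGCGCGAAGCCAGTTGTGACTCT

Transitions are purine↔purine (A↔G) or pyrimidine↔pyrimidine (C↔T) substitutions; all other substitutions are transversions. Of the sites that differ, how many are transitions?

Differing sites — 3:T/C (Ti); 7:C/G (Tv); 8:G/T (Tv); 14:C/G (Tv); 22:A/T (Tv); 23:G/A (Ti); 25:A/C (Tv); 27:T/C (Ti); 29:A/C (Tv); 30:A/G (Ti); 31:T/A (Tv); 32:C/A (Tv); 40:A/G (Ti); 41:A/T (Tv); 47:A/T (Tv).
Of the 15 differences, 5 transitions and 10 transversions, so the answer is 5.

5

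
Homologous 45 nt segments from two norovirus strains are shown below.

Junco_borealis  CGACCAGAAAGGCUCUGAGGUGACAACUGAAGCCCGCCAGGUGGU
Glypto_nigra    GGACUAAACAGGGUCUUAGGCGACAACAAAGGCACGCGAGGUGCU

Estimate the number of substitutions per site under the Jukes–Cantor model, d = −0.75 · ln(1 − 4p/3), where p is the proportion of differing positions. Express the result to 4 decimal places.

0.3648

Differing sites — 1:C/G; 5:C/U; 7:G/A; 9:A/C; 13:C/G; 17:G/U; 21:U/C; 28:U/A; 29:G/A; 31:A/G; 34:C/A; 38:C/G; 44:G/C.
p = 13/45 = 0.288889.
d = −0.75 · ln(1 − (4/3)·0.288889) = −0.75 · ln(0.614815) = −0.75 · (-0.486434) = 0.3648.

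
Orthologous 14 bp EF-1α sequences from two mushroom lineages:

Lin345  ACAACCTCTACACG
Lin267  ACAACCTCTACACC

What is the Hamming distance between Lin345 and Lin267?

Differing sites — 14:G/C.
That gives 1 mismatch out of 14 aligned sites, so the Hamming distance is 1.

1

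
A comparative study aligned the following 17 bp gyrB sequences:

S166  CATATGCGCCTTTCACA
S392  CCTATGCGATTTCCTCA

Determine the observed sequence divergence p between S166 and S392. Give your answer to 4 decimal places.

0.2941

Differing sites — 2:A/C; 9:C/A; 10:C/T; 13:T/C; 15:A/T.
There are 5 differences over 17 sites, so p = 5/17 = 0.2941.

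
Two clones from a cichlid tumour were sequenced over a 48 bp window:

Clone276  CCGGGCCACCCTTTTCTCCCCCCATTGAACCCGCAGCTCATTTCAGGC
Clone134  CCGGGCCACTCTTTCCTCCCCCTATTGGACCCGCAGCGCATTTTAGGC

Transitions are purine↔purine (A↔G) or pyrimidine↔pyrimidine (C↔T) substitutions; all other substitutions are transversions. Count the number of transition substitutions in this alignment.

Mismatches occur at site 10 (C→T, transition), site 15 (T→C, transition), site 23 (C→T, transition), site 28 (A→G, transition), site 38 (T→G, transversion), site 44 (C→T, transition).
Of the 6 differences, 5 transitions and 1 transversion, so the answer is 5.

5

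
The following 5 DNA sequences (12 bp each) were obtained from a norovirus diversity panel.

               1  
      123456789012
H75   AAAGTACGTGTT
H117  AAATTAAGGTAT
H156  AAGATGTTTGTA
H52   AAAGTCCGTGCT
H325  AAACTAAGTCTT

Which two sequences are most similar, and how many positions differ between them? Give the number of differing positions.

2

Pairwise Hamming distances:
  H75 vs H117: 5
  H75 vs H156: 6
  H75 vs H52: 2
  H75 vs H325: 3
  H117 vs H156: 9
  H117 vs H52: 6
  H117 vs H325: 4
  H156 vs H52: 7
  H156 vs H325: 7
  H52 vs H325: 5
The smallest is 2, between H75 and H52.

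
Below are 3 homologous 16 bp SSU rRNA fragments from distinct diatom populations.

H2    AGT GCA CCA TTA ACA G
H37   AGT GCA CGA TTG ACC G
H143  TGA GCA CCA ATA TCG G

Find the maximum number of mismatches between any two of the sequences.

Pairwise Hamming distances:
  H2 vs H37: 3
  H2 vs H143: 5
  H37 vs H143: 7
The largest is 7, between H37 and H143.

7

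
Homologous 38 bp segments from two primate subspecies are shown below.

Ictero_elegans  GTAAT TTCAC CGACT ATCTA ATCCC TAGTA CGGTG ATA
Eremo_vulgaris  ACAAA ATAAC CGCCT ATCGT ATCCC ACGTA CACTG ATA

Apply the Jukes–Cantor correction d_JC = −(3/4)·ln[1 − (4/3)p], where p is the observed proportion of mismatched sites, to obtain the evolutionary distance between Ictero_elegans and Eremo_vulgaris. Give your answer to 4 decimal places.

0.4099

Differing sites — 1:G/A; 2:T/C; 5:T/A; 6:T/A; 8:C/A; 13:A/C; 19:T/G; 20:A/T; 26:T/A; 27:A/C; 32:G/A; 33:G/C.
p = 12/38 = 0.315789.
d = −0.75 · ln(1 − (4/3)·0.315789) = −0.75 · ln(0.578948) = −0.75 · (-0.546543) = 0.4099.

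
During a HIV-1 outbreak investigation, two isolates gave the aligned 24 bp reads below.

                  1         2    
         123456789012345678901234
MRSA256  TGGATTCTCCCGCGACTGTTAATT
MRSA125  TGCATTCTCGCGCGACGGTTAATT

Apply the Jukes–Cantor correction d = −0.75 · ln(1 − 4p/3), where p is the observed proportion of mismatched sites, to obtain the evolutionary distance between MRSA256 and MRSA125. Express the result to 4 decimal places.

0.1367

Differing sites — 3:G/C; 10:C/G; 17:T/G.
p = 3/24 = 0.125000.
d = −0.75 · ln(1 − (4/3)·0.125000) = −0.75 · ln(0.833333) = −0.75 · (-0.182322) = 0.1367.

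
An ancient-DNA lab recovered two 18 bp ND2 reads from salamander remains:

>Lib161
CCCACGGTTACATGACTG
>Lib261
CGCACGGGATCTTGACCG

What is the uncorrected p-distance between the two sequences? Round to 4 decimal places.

Differing sites — 2:C/G; 8:T/G; 9:T/A; 10:A/T; 12:A/T; 17:T/C.
There are 6 differences over 18 sites, so p = 6/18 = 0.3333.

0.3333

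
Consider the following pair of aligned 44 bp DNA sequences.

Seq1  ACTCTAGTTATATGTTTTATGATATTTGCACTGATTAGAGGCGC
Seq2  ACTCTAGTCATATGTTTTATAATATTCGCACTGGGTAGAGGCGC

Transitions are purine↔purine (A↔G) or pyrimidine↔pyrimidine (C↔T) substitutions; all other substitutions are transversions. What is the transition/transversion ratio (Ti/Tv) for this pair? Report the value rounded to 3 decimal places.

The sequences differ at positions 9 (T/C, transition), 21 (G/A, transition), 27 (T/C, transition), 34 (A/G, transition), 35 (T/G, transversion).
Of the 5 differences, 4 transitions and 1 transversion, so Ti/Tv = 4/1 = 4.000.

4.000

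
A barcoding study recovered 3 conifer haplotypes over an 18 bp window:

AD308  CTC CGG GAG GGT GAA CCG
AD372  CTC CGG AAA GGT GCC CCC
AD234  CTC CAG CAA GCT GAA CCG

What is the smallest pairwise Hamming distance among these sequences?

4

Pairwise Hamming distances:
  AD308 vs AD372: 5
  AD308 vs AD234: 4
  AD372 vs AD234: 6
The smallest is 4, between AD308 and AD234.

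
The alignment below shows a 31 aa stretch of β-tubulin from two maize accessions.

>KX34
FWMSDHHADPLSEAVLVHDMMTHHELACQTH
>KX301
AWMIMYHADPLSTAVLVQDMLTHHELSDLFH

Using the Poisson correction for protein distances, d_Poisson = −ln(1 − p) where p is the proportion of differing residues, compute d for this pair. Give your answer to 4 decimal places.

Differing sites — 1:F/A; 4:S/I; 5:D/M; 6:H/Y; 13:E/T; 18:H/Q; 21:M/L; 27:A/S; 28:C/D; 29:Q/L; 30:T/F.
p = 11/31 = 0.354839.
d = −ln(1 − 0.354839) = −ln(0.645161) = 0.4383.

0.4383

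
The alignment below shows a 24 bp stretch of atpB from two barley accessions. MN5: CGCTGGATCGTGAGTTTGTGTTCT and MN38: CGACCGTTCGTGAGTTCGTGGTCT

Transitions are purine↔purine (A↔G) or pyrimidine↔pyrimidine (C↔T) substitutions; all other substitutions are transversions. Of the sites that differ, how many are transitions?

2

The sequences differ at positions 3 (C/A, transversion), 4 (T/C, transition), 5 (G/C, transversion), 7 (A/T, transversion), 17 (T/C, transition), 21 (T/G, transversion).
Of the 6 differences, 2 transitions and 4 transversions, so the answer is 2.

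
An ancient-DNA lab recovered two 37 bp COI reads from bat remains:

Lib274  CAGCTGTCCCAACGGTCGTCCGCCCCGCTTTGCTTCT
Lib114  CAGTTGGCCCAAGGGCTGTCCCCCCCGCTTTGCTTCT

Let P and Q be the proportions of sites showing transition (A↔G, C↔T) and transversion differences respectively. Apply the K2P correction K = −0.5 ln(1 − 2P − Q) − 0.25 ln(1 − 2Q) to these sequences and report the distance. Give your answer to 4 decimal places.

Differing sites — 4:C/T (Ti); 7:T/G (Tv); 13:C/G (Tv); 16:T/C (Ti); 17:C/T (Ti); 22:G/C (Tv).
Of the 6 differences, 3 transitions and 3 transversions over 37 sites: P = 3/37 = 0.081081, Q = 3/37 = 0.081081.
d = −0.5·ln(0.756757) − 0.25·ln(0.837838) = −0.5·(-0.278713) − 0.25·(-0.176931) = 0.1836.

0.1836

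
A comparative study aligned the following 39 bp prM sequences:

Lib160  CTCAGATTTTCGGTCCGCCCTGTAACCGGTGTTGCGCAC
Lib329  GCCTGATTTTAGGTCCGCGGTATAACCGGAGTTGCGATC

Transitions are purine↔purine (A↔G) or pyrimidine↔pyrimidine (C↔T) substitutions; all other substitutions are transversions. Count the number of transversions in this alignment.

8

Mismatches occur at site 1 (C→G, transversion), site 2 (T→C, transition), site 4 (A→T, transversion), site 11 (C→A, transversion), site 19 (C→G, transversion), site 20 (C→G, transversion), site 22 (G→A, transition), site 30 (T→A, transversion), site 37 (C→A, transversion), site 38 (A→T, transversion).
Of the 10 differences, 2 transitions and 8 transversions, so the answer is 8.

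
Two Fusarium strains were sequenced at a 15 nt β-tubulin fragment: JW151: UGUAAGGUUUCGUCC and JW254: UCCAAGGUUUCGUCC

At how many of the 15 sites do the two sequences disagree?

Differing sites — 2:G/C; 3:U/C.
That gives 2 mismatches out of 15 aligned sites, so the Hamming distance is 2.

2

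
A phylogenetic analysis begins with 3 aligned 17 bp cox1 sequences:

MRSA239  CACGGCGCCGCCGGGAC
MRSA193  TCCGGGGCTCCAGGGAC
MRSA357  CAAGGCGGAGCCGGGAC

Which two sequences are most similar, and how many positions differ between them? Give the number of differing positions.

3

Pairwise Hamming distances:
  MRSA239 vs MRSA193: 6
  MRSA239 vs MRSA357: 3
  MRSA193 vs MRSA357: 8
The smallest is 3, between MRSA239 and MRSA357.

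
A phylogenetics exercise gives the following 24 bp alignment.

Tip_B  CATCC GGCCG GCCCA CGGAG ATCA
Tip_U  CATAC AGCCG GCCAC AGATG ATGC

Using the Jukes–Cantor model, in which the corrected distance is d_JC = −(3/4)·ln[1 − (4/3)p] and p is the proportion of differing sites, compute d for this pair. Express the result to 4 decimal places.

The sequences differ at positions 4 (C/A), 6 (G/A), 14 (C/A), 15 (A/C), 16 (C/A), 18 (G/A), 19 (A/T), 23 (C/G), 24 (A/C).
p = 9/24 = 0.375000.
d = −0.75 · ln(1 − (4/3)·0.375000) = −0.75 · ln(0.500000) = −0.75 · (-0.693147) = 0.5199.

0.5199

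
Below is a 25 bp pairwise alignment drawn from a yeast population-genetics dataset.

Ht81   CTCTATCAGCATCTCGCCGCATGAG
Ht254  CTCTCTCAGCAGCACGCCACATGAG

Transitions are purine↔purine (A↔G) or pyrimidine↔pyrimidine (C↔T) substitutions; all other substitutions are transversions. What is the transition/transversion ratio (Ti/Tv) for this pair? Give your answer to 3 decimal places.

The sequences differ at positions 5 (A/C, transversion), 12 (T/G, transversion), 14 (T/A, transversion), 19 (G/A, transition).
Of the 4 differences, 1 transition and 3 transversions, so Ti/Tv = 1/3 = 0.333.

0.333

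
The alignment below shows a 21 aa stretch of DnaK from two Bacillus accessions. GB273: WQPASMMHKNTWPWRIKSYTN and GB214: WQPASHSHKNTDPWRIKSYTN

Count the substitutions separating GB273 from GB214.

Mismatches occur at site 6 (M/H), site 7 (M/S), site 12 (W/D).
That gives 3 mismatches out of 21 aligned sites, so the Hamming distance is 3.

3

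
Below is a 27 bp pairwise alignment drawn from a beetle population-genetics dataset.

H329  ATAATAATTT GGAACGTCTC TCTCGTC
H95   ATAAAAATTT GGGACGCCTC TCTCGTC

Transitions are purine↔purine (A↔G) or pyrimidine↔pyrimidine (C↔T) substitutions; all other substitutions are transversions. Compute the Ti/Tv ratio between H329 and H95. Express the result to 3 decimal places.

Mismatches occur at site 5 (T→A, transversion), site 13 (A→G, transition), site 17 (T→C, transition).
Of the 3 differences, 2 transitions and 1 transversion, so Ti/Tv = 2/1 = 2.000.

2.000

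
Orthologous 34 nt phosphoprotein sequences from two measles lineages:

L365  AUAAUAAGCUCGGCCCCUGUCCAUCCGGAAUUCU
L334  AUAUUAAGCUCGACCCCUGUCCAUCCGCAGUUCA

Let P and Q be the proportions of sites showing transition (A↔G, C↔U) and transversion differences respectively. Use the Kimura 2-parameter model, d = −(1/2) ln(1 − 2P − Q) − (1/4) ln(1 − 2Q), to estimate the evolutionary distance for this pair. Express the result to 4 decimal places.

0.1638

Mismatches occur at site 4 (A→U, transversion), site 13 (G→A, transition), site 28 (G→C, transversion), site 30 (A→G, transition), site 34 (U→A, transversion).
Of the 5 differences, 2 transitions and 3 transversions over 34 sites: P = 2/34 = 0.058824, Q = 3/34 = 0.088235.
d = −0.5·ln(0.794117) − 0.25·ln(0.823530) = −0.5·(-0.230524) − 0.25·(-0.194155) = 0.1638.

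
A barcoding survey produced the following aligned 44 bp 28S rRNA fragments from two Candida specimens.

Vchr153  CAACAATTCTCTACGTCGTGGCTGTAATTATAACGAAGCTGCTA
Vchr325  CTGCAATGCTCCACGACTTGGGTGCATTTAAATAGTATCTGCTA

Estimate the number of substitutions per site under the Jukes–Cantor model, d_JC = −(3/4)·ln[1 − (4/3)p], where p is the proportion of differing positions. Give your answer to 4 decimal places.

0.4141

Mismatches occur at site 2 (A↔T), site 3 (A↔G), site 8 (T↔G), site 12 (T↔C), site 16 (T↔A), site 18 (G↔T), site 22 (C↔G), site 25 (T↔C), site 27 (A↔T), site 31 (T↔A), site 33 (A↔T), site 34 (C↔A), site 36 (A↔T), site 38 (G↔T).
p = 14/44 = 0.318182.
d = −0.75 · ln(1 − (4/3)·0.318182) = −0.75 · ln(0.575757) = −0.75 · (-0.552070) = 0.4141.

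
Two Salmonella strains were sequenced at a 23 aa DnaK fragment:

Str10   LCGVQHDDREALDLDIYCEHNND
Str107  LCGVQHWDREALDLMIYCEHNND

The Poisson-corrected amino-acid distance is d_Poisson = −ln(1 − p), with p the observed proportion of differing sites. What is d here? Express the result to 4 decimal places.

Differing sites — 7:D/W; 15:D/M.
p = 2/23 = 0.086957.
d = −ln(1 − 0.086957) = −ln(0.913043) = 0.0910.

0.0910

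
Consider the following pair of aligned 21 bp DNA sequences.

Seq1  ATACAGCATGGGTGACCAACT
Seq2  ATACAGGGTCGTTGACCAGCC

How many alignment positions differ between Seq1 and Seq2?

6

Differing sites — 7:C/G; 8:A/G; 10:G/C; 12:G/T; 19:A/G; 21:T/C.
That gives 6 mismatches out of 21 aligned sites, so the Hamming distance is 6.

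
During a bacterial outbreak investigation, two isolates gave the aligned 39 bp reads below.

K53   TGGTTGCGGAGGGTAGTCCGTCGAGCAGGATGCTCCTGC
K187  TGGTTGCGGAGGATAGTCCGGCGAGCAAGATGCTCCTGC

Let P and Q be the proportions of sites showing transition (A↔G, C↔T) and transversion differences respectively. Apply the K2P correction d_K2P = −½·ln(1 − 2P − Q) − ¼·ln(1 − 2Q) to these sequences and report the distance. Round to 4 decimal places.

0.0818

Mismatches occur at site 13 (G→A, transition), site 21 (T→G, transversion), site 28 (G→A, transition).
Of the 3 differences, 2 transitions and 1 transversion over 39 sites: P = 2/39 = 0.051282, Q = 1/39 = 0.025641.
d = −0.5·ln(0.871795) − 0.25·ln(0.948718) = −0.5·(-0.137201) − 0.25·(-0.052644) = 0.0818.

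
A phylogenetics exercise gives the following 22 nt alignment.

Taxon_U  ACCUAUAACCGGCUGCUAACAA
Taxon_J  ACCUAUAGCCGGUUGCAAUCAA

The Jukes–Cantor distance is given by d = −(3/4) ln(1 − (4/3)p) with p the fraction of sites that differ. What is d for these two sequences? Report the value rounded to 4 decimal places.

0.2082

The sequences differ at positions 8 (A/G), 13 (C/U), 17 (U/A), 19 (A/U).
p = 4/22 = 0.181818.
d = −0.75 · ln(1 − (4/3)·0.181818) = −0.75 · ln(0.757576) = −0.75 · (-0.277631) = 0.2082.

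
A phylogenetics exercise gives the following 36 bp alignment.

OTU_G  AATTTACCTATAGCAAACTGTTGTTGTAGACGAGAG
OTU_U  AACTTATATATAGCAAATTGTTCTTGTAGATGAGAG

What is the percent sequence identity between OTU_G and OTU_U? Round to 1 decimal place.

Mismatches occur at site 3 (T→C), site 7 (C→T), site 8 (C→A), site 18 (C→T), site 23 (G→C), site 31 (C→T).
30 of the 36 sites match, so the percent identity is 30/36 × 100 = 83.3%.

83.3%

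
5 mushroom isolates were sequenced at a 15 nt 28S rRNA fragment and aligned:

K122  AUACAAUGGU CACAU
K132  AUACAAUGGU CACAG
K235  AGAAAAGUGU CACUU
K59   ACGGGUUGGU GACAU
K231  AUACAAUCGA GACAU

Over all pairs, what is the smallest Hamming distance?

Pairwise Hamming distances:
  K122 vs K132: 1
  K122 vs K235: 5
  K122 vs K59: 6
  K122 vs K231: 3
  K132 vs K235: 6
  K132 vs K59: 7
  K132 vs K231: 4
  K235 vs K59: 9
  K235 vs K231: 7
  K59 vs K231: 7
The smallest is 1, between K122 and K132.

1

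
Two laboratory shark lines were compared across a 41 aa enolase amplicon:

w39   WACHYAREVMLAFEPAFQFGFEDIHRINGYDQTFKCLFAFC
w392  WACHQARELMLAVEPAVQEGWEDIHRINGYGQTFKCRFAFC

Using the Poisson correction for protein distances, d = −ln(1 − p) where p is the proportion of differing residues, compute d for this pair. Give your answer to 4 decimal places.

Differing sites — 5:Y/Q; 9:V/L; 13:F/V; 17:F/V; 19:F/E; 21:F/W; 31:D/G; 37:L/R.
p = 8/41 = 0.195122.
d = −ln(1 − 0.195122) = −ln(0.804878) = 0.2171.

0.2171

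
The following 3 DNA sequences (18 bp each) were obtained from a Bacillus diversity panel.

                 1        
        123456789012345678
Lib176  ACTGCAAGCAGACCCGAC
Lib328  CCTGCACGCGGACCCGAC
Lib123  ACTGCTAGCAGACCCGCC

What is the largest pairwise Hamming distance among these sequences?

5

Pairwise Hamming distances:
  Lib176 vs Lib328: 3
  Lib176 vs Lib123: 2
  Lib328 vs Lib123: 5
The largest is 5, between Lib328 and Lib123.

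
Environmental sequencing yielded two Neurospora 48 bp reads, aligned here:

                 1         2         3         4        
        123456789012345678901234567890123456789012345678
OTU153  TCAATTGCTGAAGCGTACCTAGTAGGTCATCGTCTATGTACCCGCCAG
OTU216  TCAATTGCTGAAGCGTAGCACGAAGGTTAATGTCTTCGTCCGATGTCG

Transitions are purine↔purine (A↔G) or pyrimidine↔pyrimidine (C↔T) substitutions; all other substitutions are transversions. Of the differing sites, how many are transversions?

Differing sites — 18:C/G (Tv); 20:T/A (Tv); 21:A/C (Tv); 23:T/A (Tv); 28:C/T (Ti); 30:T/A (Tv); 31:C/T (Ti); 36:A/T (Tv); 37:T/C (Ti); 40:A/C (Tv); 42:C/G (Tv); 43:C/A (Tv); 44:G/T (Tv); 45:C/G (Tv); 46:C/T (Ti); 47:A/C (Tv).
Of the 16 differences, 4 transitions and 12 transversions, so the answer is 12.

12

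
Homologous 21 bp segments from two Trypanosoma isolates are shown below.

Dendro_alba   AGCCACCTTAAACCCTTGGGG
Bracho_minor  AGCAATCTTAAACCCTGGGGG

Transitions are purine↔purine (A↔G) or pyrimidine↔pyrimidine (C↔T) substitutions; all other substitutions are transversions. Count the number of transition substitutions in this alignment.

1

Mismatches occur at site 4 (C→A, transversion), site 6 (C→T, transition), site 17 (T→G, transversion).
Of the 3 differences, 1 transition and 2 transversions, so the answer is 1.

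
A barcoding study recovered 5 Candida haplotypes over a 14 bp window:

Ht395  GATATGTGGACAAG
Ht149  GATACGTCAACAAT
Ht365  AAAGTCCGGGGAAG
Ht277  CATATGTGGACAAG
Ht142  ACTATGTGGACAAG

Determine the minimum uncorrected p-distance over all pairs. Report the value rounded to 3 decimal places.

0.071

Pairwise Hamming distances:
  Ht395 vs Ht149: 4
  Ht395 vs Ht365: 7
  Ht395 vs Ht277: 1
  Ht395 vs Ht142: 2
  Ht149 vs Ht365: 11
  Ht149 vs Ht277: 5
  Ht149 vs Ht142: 6
  Ht365 vs Ht277: 7
  Ht365 vs Ht142: 7
  Ht277 vs Ht142: 2
The smallest is 1 mismatch, between Ht395 and Ht277; p = 1/14 = 0.071.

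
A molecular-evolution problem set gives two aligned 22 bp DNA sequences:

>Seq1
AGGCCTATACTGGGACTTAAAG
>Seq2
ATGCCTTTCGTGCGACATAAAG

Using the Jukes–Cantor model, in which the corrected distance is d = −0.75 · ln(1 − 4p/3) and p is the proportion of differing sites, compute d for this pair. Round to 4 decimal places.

Mismatches occur at site 2 (G→T), site 7 (A→T), site 9 (A→C), site 10 (C→G), site 13 (G→C), site 17 (T→A).
p = 6/22 = 0.272727.
d = −0.75 · ln(1 − (4/3)·0.272727) = −0.75 · ln(0.636364) = −0.75 · (-0.451985) = 0.3390.

0.3390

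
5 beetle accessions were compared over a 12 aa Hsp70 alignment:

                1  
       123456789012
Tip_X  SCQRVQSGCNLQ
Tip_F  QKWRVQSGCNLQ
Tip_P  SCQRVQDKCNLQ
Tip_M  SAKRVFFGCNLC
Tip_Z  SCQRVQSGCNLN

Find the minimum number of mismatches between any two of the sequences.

Pairwise Hamming distances:
  Tip_X vs Tip_F: 3
  Tip_X vs Tip_P: 2
  Tip_X vs Tip_M: 5
  Tip_X vs Tip_Z: 1
  Tip_F vs Tip_P: 5
  Tip_F vs Tip_M: 6
  Tip_F vs Tip_Z: 4
  Tip_P vs Tip_M: 6
  Tip_P vs Tip_Z: 3
  Tip_M vs Tip_Z: 5
The smallest is 1, between Tip_X and Tip_Z.

1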